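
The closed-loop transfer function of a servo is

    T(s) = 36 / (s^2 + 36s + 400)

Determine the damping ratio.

ζ = 0.9

Compare the denominator to the standard form s^2 + 2ζωₙs + ωₙ².
ωₙ² = 400, so ωₙ = 20 rad/s.
2ζωₙ = 36, so ζ = 36/(2·20) = 0.9.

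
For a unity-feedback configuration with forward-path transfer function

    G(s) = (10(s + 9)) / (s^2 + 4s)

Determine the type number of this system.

The denominator has 1 factor of s at the origin (free integrator), so this is a Type 1 system.

Type 1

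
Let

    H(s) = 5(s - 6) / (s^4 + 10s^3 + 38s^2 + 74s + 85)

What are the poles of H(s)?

s = -1 ± 2j, -4 ± j

The poles are the roots of the denominator s^4 + 10s^3 + 38s^2 + 74s + 85 = 0.
No real roots exist; factor into two real quadratics: (s^2 + 2s + 5)(s^2 + 8s + 17) = 0.
Each quadratic gives a conjugate pair via the quadratic formula.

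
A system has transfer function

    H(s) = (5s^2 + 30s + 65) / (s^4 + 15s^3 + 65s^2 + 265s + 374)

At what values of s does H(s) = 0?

s = -3 ± 2j

Set the numerator to zero: 5s^2 + 30s + 65 = 0, i.e. 5·(s^2 + 6s + 13) = 0.
Factoring: (s^2 + 6s + 13) = 0.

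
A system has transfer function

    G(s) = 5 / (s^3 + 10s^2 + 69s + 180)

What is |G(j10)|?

Substitute s = j10: numerator = 5, denominator = -820 - j310.
|G(j10)| = |5| / |-820 - j310| = 5 / 876.64 ≈ 0.005704.

|G(j10)| ≈ 0.005704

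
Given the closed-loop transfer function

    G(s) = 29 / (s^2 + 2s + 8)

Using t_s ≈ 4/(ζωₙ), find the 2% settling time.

Comparing s^2 + 2s + 8 to s^2 + 2ζωₙs + ωₙ²: ωₙ = √8 ≈ 2.828 rad/s and ζ = 2/(2·√8) ≈ 0.3536.
ζωₙ = 2/2 = 1, so t_s ≈ 4/(ζωₙ) = 4/1 = 4 s.

t_s ≈ 4 s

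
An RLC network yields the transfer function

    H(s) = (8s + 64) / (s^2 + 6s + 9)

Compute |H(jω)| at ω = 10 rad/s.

Substitute s = j10: numerator = 64 + j80, denominator = -91 + j60.
|H(j10)| = |64 + j80| / |-91 + j60| = 102.45 / 109 ≈ 0.9399.

|H(j10)| ≈ 0.9399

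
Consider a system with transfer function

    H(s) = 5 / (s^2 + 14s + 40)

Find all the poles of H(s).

s = -4, -10

The poles are the roots of the denominator s^2 + 14s + 40 = 0.
Factoring: (s + 4)(s + 10) = 0, so s = -4 and s = -10.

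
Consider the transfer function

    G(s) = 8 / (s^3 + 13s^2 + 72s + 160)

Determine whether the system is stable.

The denominator s^3 + 13s^2 + 72s + 160 factors as (s^2 + 8s + 32)(s + 5), giving poles at s = -4 + 4j, -4 - 4j, -5.
Since all poles lie strictly in the left half-plane, the system is stable.

stable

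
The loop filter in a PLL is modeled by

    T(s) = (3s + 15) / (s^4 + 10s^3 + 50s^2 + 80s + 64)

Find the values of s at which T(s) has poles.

s = -1 ± j, -4 ± 4j

The poles are the roots of the denominator s^4 + 10s^3 + 50s^2 + 80s + 64 = 0.
No real roots exist; factor into two real quadratics: (s^2 + 2s + 2)(s^2 + 8s + 32) = 0.
Each quadratic gives a conjugate pair via the quadratic formula.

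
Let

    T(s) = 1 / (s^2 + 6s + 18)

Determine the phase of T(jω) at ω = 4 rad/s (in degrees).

At s = j4: numerator = 1, denominator = 2 + j24.
∠T = ∠num − ∠den = 0° − (85.236°) = -85.24°.

∠T(j4) ≈ -85.24°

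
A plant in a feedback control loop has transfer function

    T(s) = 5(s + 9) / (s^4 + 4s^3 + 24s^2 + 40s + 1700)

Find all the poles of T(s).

The poles are the roots of the denominator s^4 + 4s^3 + 24s^2 + 40s + 1700 = 0.
No real roots exist; factor into two real quadratics: (s^2 - 6s + 34)(s^2 + 10s + 50) = 0.
Each quadratic gives a conjugate pair via the quadratic formula.

s = 3 + 5j, 3 - 5j, -5 + 5j, -5 - 5j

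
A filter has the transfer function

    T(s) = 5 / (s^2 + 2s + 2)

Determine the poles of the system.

s = -1 ± j

The poles are the roots of the denominator s^2 + 2s + 2 = 0.
Using the quadratic formula: s = (-2 ± √(-4))/2 = -1 ± 1j.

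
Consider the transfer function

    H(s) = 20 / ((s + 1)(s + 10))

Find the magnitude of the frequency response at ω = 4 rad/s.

Substitute s = j4: numerator = 20, denominator = -6 + j44.
|H(j4)| = |20| / |-6 + j44| = 20 / 44.407 ≈ 0.4504.

|H(j4)| ≈ 0.4504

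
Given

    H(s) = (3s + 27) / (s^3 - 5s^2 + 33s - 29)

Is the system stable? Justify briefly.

The denominator s^3 - 5s^2 + 33s - 29 factors as (s^2 - 4s + 29)(s - 1), giving poles at s = 2 ± 5j, 1.
Since the pole(s) at s = 2 ± 5j, 1 lie in the right half-plane, the system is unstable.

unstable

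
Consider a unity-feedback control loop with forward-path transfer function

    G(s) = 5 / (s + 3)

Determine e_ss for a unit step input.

e_ss = 0.3750

G(s) has no poles at the origin.
This is a Type 0 system. Kp = lim_{s→0} G(s) = 5/3.
e_ss = 1/(1 + Kp) = 1/(1 + 5/3) = 3/8 ≈ 0.3750.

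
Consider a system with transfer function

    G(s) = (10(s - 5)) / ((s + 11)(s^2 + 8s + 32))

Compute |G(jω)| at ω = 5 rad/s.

Substitute s = j5: numerator = -50 + j50, denominator = -123 + j475.
|G(j5)| = |-50 + j50| / |-123 + j475| = 70.711 / 490.67 ≈ 0.1441.

|G(j5)| ≈ 0.1441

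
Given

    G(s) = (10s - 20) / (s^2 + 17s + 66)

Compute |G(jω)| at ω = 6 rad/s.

Substitute s = j6: numerator = -20 + j60, denominator = 30 + j102.
|G(j6)| = |-20 + j60| / |30 + j102| = 63.246 / 106.32 ≈ 0.5949.

|G(j6)| ≈ 0.5949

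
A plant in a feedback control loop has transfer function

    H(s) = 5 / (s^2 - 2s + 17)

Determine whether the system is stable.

The poles can be read from the denominator factors: s = 1 ± 4j.
Since the pole(s) at s = 1 ± 4j lie in the right half-plane, the system is unstable.

unstable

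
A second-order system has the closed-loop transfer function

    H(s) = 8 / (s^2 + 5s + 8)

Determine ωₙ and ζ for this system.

Compare the denominator to the standard form s^2 + 2ζωₙs + ωₙ².
ωₙ² = 8, so ωₙ = √8 ≈ 2.828 rad/s.
2ζωₙ = 5, so ζ = 5/(2·√8) ≈ 0.8839.

ωₙ ≈ 2.828 rad/s, ζ ≈ 0.8839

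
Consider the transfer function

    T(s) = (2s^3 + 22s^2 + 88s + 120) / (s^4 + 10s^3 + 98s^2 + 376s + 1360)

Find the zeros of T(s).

s = -3, -4 ± 2j

Set the numerator to zero: 2s^3 + 22s^2 + 88s + 120 = 0, i.e. 2·(s^3 + 11s^2 + 44s + 60) = 0.
Factoring: (s + 3)(s^2 + 8s + 20) = 0.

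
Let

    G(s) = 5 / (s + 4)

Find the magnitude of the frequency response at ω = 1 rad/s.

|G(j1)| ≈ 1.213

Substitute s = j1: numerator = 5, denominator = 4 + j1.
|G(j1)| = |5| / |4 + j1| = 5 / 4.1231 ≈ 1.213.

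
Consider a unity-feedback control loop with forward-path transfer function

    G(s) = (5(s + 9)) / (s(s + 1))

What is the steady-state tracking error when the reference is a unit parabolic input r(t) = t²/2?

e_ss = ∞

G(s) has one pole at the origin.
This is a Type 1 system; Ka = lim_{s→0} s^2·G(s) = 0, so the steady-state error for a parabola input is infinite.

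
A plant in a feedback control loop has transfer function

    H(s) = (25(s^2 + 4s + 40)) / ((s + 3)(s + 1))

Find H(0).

At s = 0 each factor (s + a) contributes a and each (s^2 + bs + c) contributes c.
H(0) = 25·(40) / ((3) · (1)) = 1000/3 = 1000/3.

H(0) = 1000/3 ≈ 333.3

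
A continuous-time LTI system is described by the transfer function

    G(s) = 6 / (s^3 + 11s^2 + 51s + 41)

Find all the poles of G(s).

s = -5 ± 4j, -1

The poles are the roots of the denominator s^3 + 11s^2 + 51s + 41 = 0.
Trying s = -1: the polynomial evaluates to 0, so (s + 1) is a factor.
Dividing out leaves s^2 + 10s + 41 = 0.
The quadratic formula then gives s = -5 ± 4j.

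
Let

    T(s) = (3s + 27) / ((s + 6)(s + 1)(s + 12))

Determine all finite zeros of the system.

Set the numerator to zero: 3s + 27 = 0, i.e. 3·(s + 9) = 0.
So s = -9.

s = -9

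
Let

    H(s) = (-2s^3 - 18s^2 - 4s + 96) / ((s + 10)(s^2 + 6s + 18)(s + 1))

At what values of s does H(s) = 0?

Set the numerator to zero: -2s^3 - 18s^2 - 4s + 96 = 0, i.e. -2·(s^3 + 9s^2 + 2s - 48) = 0.
Factoring: (s - 2)(s + 8)(s + 3) = 0.

s = 2, -8, -3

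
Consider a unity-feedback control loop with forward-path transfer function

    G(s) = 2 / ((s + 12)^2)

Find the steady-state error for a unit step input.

e_ss = 0.9863

G(s) has no poles at the origin.
This is a Type 0 system. Kp = lim_{s→0} G(s) = 2/144 = 1/72.
e_ss = 1/(1 + Kp) = 1/(1 + 1/72) = 72/73 ≈ 0.9863.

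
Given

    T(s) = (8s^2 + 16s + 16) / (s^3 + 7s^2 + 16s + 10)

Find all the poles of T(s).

s = -3 ± j, -1

The poles are the roots of the denominator s^3 + 7s^2 + 16s + 10 = 0.
Trying s = -1: the polynomial evaluates to 0, so (s + 1) is a factor.
Dividing out leaves s^2 + 6s + 10 = 0.
The quadratic formula then gives s = -3 ± 1j.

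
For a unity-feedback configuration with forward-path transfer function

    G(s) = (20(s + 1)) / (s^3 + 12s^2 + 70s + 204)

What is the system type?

Type 0

The denominator has no factor of s at the origin — no free integrator — so this is a Type 0 system.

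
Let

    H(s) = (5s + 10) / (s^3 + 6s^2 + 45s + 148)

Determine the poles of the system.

The poles are the roots of the denominator s^3 + 6s^2 + 45s + 148 = 0.
Trying s = -4: the polynomial evaluates to 0, so (s + 4) is a factor.
Dividing out leaves s^2 + 2s + 37 = 0.
The quadratic formula then gives s = -1 ± 6j.

s = -1 + 6j, -1 - 6j, -4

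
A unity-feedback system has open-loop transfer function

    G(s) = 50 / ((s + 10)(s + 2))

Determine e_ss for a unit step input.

e_ss = 0.2857

G(s) has no poles at the origin.
This is a Type 0 system. Kp = lim_{s→0} G(s) = 50/20 = 5/2.
e_ss = 1/(1 + Kp) = 1/(1 + 5/2) = 2/7 ≈ 0.2857.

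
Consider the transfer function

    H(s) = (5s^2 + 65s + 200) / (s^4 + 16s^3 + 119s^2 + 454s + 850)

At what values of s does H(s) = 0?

Set the numerator to zero: 5s^2 + 65s + 200 = 0, i.e. 5·(s^2 + 13s + 40) = 0.
Factoring: (s + 5)(s + 8) = 0.

s = -5, -8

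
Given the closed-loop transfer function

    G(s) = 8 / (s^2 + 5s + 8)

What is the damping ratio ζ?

ζ ≈ 0.8839

Compare the denominator to the standard form s^2 + 2ζωₙs + ωₙ².
ωₙ² = 8, so ωₙ = √8 ≈ 2.828 rad/s.
2ζωₙ = 5, so ζ = 5/(2·√8) ≈ 0.8839.
With ζ = 0.8839 the response is underdamped.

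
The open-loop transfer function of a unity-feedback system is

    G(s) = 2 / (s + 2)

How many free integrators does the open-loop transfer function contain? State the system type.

The denominator has no factor of s at the origin — no free integrator — so this is a Type 0 system.

Type 0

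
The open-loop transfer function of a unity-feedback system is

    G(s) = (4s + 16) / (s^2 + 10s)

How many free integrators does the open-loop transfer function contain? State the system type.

Factor s from the denominator: s^2 + 10s = s·(s + 10).
There is 1 pole at the origin, so the system is Type 1.

Type 1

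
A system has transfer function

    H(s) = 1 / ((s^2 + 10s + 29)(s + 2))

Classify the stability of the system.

The poles can be read from the denominator factors: s = -5 + 2j, -5 - 2j, -2.
Since all poles lie strictly in the left half-plane, the system is stable.

stable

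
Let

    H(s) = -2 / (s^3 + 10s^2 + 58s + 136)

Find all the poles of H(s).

The poles are the roots of the denominator s^3 + 10s^2 + 58s + 136 = 0.
Trying s = -4: the polynomial evaluates to 0, so (s + 4) is a factor.
Dividing out leaves s^2 + 6s + 34 = 0.
The quadratic formula then gives s = -3 ± 5j.

s = -3 ± 5j, -4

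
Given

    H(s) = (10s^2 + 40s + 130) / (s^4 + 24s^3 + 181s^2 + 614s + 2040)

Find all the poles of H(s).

s = -1 ± 4j, -12, -10

The poles are the roots of the denominator s^4 + 24s^3 + 181s^2 + 614s + 2040 = 0.
Trying s = -12: the polynomial evaluates to 0, so (s + 12) is a factor.
Dividing out leaves s^3 + 12s^2 + 37s + 170 = 0.
This factors further as (s^2 + 2s + 17)(s + 10) = 0.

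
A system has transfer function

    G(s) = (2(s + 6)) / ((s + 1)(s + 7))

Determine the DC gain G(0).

At s = 0 each factor (s + a) contributes a and each (s^2 + bs + c) contributes c.
G(0) = 2·(6) / ((1) · (7)) = 12/7 = 12/7.

G(0) = 12/7 ≈ 1.714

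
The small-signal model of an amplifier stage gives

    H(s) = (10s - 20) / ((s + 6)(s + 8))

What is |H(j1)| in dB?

|H(j1)|_dB ≈ -6.82 dB

Substitute s = j1: numerator = -20 + j10, denominator = 47 + j14.
|H(j1)| = |-20 + j10| / |47 + j14| = 22.361 / 49.041 ≈ 0.4560.
In decibels: 20·log₁₀(0.4560) ≈ -6.82 dB.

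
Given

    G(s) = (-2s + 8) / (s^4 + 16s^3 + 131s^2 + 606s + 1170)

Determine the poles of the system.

s = -5 ± j, -3 ± 6j

The poles are the roots of the denominator s^4 + 16s^3 + 131s^2 + 606s + 1170 = 0.
No real roots exist; factor into two real quadratics: (s^2 + 10s + 26)(s^2 + 6s + 45) = 0.
Each quadratic gives a conjugate pair via the quadratic formula.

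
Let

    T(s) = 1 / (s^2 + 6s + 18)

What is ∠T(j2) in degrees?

At s = j2: numerator = 1, denominator = 14 + j12.
∠T = ∠num − ∠den = 0° − (40.601°) = -40.60°.

∠T(j2) ≈ -40.60°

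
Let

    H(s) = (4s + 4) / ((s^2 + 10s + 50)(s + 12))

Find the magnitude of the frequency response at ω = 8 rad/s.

Substitute s = j8: numerator = 4 + j32, denominator = -808 + j848.
|H(j8)| = |4 + j32| / |-808 + j848| = 32.249 / 1171.3 ≈ 0.02753.

|H(j8)| ≈ 0.02753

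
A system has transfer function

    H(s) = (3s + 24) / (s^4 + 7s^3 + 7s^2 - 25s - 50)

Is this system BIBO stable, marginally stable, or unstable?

The denominator s^4 + 7s^3 + 7s^2 - 25s - 50 factors as (s + 5)(s^2 + 4s + 5)(s - 2), giving poles at s = -5, -2 ± j, 2.
Since the pole(s) at s = 2 lie in the right half-plane, the system is unstable.

unstable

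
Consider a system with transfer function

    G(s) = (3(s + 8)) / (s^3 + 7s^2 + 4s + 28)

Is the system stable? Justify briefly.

The denominator s^3 + 7s^2 + 4s + 28 factors as (s^2 + 4)(s + 7), giving poles at s = 2j, -2j, -7.
Since the simple pole(s) at s = 2j, -2j lie on the jω-axis with none in the right half-plane, the system is marginally stable.

marginally stable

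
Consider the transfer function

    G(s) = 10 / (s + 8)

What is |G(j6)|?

Substitute s = j6: numerator = 10, denominator = 8 + j6.
|G(j6)| = |10| / |8 + j6| = 10 / 10 = 1.

|G(j6)| = 1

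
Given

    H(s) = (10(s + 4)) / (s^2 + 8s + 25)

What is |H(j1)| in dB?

|H(j1)|_dB ≈ 4.24 dB

Substitute s = j1: numerator = 40 + j10, denominator = 24 + j8.
|H(j1)| = |40 + j10| / |24 + j8| = 41.231 / 25.298 ≈ 1.630.
In decibels: 20·log₁₀(1.630) ≈ 4.24 dB.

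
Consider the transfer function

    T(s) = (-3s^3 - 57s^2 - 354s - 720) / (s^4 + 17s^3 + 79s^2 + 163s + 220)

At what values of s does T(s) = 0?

Set the numerator to zero: -3s^3 - 57s^2 - 354s - 720 = 0, i.e. -3·(s^3 + 19s^2 + 118s + 240) = 0.
Factoring: (s + 8)(s + 6)(s + 5) = 0.

s = -8, -6, -5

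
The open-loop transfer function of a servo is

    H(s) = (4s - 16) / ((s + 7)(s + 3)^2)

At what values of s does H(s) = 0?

Set the numerator to zero: 4s - 16 = 0, i.e. 4·(s - 4) = 0.
So s = 4.

s = 4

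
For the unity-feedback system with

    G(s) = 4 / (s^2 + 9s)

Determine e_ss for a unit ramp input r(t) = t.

e_ss = 2.250

G(s) has one pole at the origin.
This is a Type 1 system. Kv = lim_{s→0} s·G(s) = 4/9.
e_ss = 1/Kv = 1/(4/9) = 9/4 ≈ 2.250.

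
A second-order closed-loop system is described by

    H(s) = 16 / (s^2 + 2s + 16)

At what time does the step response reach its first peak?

Comparing s^2 + 2s + 16 to s^2 + 2ζωₙs + ωₙ²: ωₙ = 4 rad/s and ζ = 2/(2·4) = 0.25.
ζωₙ = 2/2 = 1, so ω_d = ωₙ√(1−ζ²) = √(ωₙ² − (ζωₙ)²) = √(16 − 1²) = √15 ≈ 3.873 rad/s.
t_p = π/ω_d = π/3.873 ≈ 0.8112 s.

t_p ≈ 0.8112 s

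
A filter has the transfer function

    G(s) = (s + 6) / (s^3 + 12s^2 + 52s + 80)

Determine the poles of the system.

The poles are the roots of the denominator s^3 + 12s^2 + 52s + 80 = 0.
Trying s = -4: the polynomial evaluates to 0, so (s + 4) is a factor.
Dividing out leaves s^2 + 8s + 20 = 0.
The quadratic formula then gives s = -4 ± 2j.

s = -4 ± 2j, -4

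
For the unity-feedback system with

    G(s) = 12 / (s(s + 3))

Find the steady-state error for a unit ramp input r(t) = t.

G(s) has one pole at the origin.
This is a Type 1 system. Kv = lim_{s→0} s·G(s) = 12/3 = 4.
e_ss = 1/Kv = 1/(4) = 1/4 ≈ 0.2500.

e_ss = 0.2500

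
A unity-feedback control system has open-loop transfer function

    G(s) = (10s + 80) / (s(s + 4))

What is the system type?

Type 1

The denominator has 1 factor of s at the origin (free integrator), so this is a Type 1 system.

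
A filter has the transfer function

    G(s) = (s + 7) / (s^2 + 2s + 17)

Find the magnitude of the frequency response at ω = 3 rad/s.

Substitute s = j3: numerator = 7 + j3, denominator = 8 + j6.
|G(j3)| = |7 + j3| / |8 + j6| = 7.6158 / 10 ≈ 0.7616.

|G(j3)| ≈ 0.7616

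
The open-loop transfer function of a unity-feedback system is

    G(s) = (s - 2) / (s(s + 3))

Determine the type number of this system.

Type 1

The denominator has 1 factor of s at the origin (free integrator), so this is a Type 1 system.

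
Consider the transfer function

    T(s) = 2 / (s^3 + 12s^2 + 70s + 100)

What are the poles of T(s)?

s = -5 ± 5j, -2

The poles are the roots of the denominator s^3 + 12s^2 + 70s + 100 = 0.
Trying s = -2: the polynomial evaluates to 0, so (s + 2) is a factor.
Dividing out leaves s^2 + 10s + 50 = 0.
The quadratic formula then gives s = -5 ± 5j.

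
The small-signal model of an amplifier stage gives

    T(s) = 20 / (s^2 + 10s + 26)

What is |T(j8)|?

Substitute s = j8: numerator = 20, denominator = -38 + j80.
|T(j8)| = |20| / |-38 + j80| = 20 / 88.566 ≈ 0.2258.

|T(j8)| ≈ 0.2258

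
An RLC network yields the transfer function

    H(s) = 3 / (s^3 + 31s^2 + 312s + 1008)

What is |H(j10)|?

|H(j10)| ≈ 0.001007

Substitute s = j10: numerator = 3, denominator = -2092 + j2120.
|H(j10)| = |3| / |-2092 + j2120| = 3 / 2978.4 ≈ 0.001007.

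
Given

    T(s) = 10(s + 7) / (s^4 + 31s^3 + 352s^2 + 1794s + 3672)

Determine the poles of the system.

The poles are the roots of the denominator s^4 + 31s^3 + 352s^2 + 1794s + 3672 = 0.
Trying s = -9: the polynomial evaluates to 0, so (s + 9) is a factor.
Dividing out leaves s^3 + 22s^2 + 154s + 408 = 0.
This factors further as (s^2 + 10s + 34)(s + 12) = 0.

s = -9, -5 + 3j, -5 - 3j, -12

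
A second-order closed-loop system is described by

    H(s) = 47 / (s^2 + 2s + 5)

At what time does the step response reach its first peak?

t_p ≈ 1.571 s

Comparing s^2 + 2s + 5 to s^2 + 2ζωₙs + ωₙ²: ωₙ = √5 ≈ 2.236 rad/s and ζ = 2/(2·√5) ≈ 0.4472.
ζωₙ = 2/2 = 1, so ω_d = ωₙ√(1−ζ²) = √(ωₙ² − (ζωₙ)²) = √(5 − 1²) = √4 = 2 rad/s.
t_p = π/ω_d = π/2 ≈ 1.571 s.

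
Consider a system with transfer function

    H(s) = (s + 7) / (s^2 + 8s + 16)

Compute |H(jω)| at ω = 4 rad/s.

Substitute s = j4: numerator = 7 + j4, denominator = j32.
|H(j4)| = |7 + j4| / |j32| = 8.0623 / 32 ≈ 0.2519.

|H(j4)| ≈ 0.2519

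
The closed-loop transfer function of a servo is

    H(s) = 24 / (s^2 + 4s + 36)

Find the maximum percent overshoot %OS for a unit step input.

%OS ≈ 32.9%

Comparing s^2 + 4s + 36 to s^2 + 2ζωₙs + ωₙ²: ωₙ = 6 rad/s and ζ = 4/(2·6) ≈ 0.3333.
%OS = 100·exp(−πζ/√(1−ζ²)) = 100·exp(−π·0.3333/√(1−0.3333²)) ≈ 32.9%.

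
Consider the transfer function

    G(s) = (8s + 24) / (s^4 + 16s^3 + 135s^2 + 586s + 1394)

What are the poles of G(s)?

The poles are the roots of the denominator s^4 + 16s^3 + 135s^2 + 586s + 1394 = 0.
No real roots exist; factor into two real quadratics: (s^2 + 10s + 41)(s^2 + 6s + 34) = 0.
Each quadratic gives a conjugate pair via the quadratic formula.

s = -5 ± 4j, -3 ± 5j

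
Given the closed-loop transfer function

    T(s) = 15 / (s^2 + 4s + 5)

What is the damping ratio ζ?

Compare the denominator to the standard form s^2 + 2ζωₙs + ωₙ².
ωₙ² = 5, so ωₙ = √5 ≈ 2.236 rad/s.
2ζωₙ = 4, so ζ = 4/(2·√5) ≈ 0.8944.

ζ ≈ 0.8944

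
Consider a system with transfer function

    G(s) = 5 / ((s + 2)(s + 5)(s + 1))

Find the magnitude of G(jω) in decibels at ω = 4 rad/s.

|G(j4)|_dB ≈ -27.5 dB

Substitute s = j4: numerator = 5, denominator = -118 + j4.
|G(j4)| = |5| / |-118 + j4| = 5 / 118.07 ≈ 0.04235.
In decibels: 20·log₁₀(0.04235) ≈ -27.5 dB.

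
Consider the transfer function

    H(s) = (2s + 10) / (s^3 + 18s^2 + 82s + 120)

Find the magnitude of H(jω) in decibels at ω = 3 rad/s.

Substitute s = j3: numerator = 10 + j6, denominator = -42 + j219.
|H(j3)| = |10 + j6| / |-42 + j219| = 11.662 / 222.99 ≈ 0.05230.
In decibels: 20·log₁₀(0.05230) ≈ -25.6 dB.

|H(j3)|_dB ≈ -25.6 dB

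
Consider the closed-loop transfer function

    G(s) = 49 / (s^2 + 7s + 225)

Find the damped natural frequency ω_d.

ω_d ≈ 14.59 rad/s

Comparing s^2 + 7s + 225 to s^2 + 2ζωₙs + ωₙ²: ωₙ = 15 rad/s and ζ = 7/(2·15) ≈ 0.2333.
ζωₙ = 7/2 = 3.5, so ω_d = ωₙ√(1−ζ²) = √(ωₙ² − (ζωₙ)²) = √(225 − 3.5²) = √212.75 ≈ 14.59 rad/s.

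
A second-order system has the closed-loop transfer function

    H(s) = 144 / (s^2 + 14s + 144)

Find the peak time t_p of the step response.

Comparing s^2 + 14s + 144 to s^2 + 2ζωₙs + ωₙ²: ωₙ = 12 rad/s and ζ = 14/(2·12) ≈ 0.5833.
ζωₙ = 14/2 = 7, so ω_d = ωₙ√(1−ζ²) = √(ωₙ² − (ζωₙ)²) = √(144 − 7²) = √95 ≈ 9.747 rad/s.
t_p = π/ω_d = π/9.747 ≈ 0.3223 s.

t_p ≈ 0.3223 s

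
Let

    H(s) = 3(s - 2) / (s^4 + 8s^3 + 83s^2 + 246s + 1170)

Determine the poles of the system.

The poles are the roots of the denominator s^4 + 8s^3 + 83s^2 + 246s + 1170 = 0.
No real roots exist; factor into two real quadratics: (s^2 + 2s + 26)(s^2 + 6s + 45) = 0.
Each quadratic gives a conjugate pair via the quadratic formula.

s = -1 + 5j, -1 - 5j, -3 + 6j, -3 - 6j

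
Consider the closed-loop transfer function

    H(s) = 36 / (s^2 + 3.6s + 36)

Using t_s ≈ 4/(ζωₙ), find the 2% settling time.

Comparing s^2 + 3.6s + 36 to s^2 + 2ζωₙs + ωₙ²: ωₙ = 6 rad/s and ζ = 3.6/(2·6) = 0.3.
ζωₙ = 3.6/2 = 1.8, so t_s ≈ 4/(ζωₙ) = 4/1.8 ≈ 2.222 s.

t_s ≈ 2.222 s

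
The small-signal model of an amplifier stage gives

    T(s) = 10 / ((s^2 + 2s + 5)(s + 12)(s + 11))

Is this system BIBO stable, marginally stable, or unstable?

The poles can be read from the denominator factors: s = -1 + 2j, -1 - 2j, -12, -11.
Since all poles lie strictly in the left half-plane, the system is stable.

stable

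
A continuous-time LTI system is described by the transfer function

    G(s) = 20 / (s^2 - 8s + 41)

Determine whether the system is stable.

unstable

The denominator s^2 - 8s + 41 factors as (s^2 - 8s + 41), giving poles at s = 4 ± 5j.
Since the pole(s) at s = 4 ± 5j lie in the right half-plane, the system is unstable.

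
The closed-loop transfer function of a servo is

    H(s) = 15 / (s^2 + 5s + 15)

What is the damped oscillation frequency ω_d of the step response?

Comparing s^2 + 5s + 15 to s^2 + 2ζωₙs + ωₙ²: ωₙ = √15 ≈ 3.873 rad/s and ζ = 5/(2·√15) ≈ 0.6455.
ζωₙ = 5/2 = 2.5, so ω_d = ωₙ√(1−ζ²) = √(ωₙ² − (ζωₙ)²) = √(15 − 2.5²) = √8.75 ≈ 2.958 rad/s.

ω_d ≈ 2.958 rad/s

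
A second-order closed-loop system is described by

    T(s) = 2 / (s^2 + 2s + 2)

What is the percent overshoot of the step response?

Comparing s^2 + 2s + 2 to s^2 + 2ζωₙs + ωₙ²: ωₙ = √2 ≈ 1.414 rad/s and ζ = 2/(2·√2) ≈ 0.7071.
%OS = 100·exp(−πζ/√(1−ζ²)) = 100·exp(−π·0.7071/√(1−0.7071²)) ≈ 4.32%.

%OS ≈ 4.32%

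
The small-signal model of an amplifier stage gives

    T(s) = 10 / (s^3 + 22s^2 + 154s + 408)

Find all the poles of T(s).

s = -5 + 3j, -5 - 3j, -12

The poles are the roots of the denominator s^3 + 22s^2 + 154s + 408 = 0.
Trying s = -12: the polynomial evaluates to 0, so (s + 12) is a factor.
Dividing out leaves s^2 + 10s + 34 = 0.
The quadratic formula then gives s = -5 ± 3j.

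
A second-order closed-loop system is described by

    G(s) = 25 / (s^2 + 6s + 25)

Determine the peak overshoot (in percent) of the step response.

Comparing s^2 + 6s + 25 to s^2 + 2ζωₙs + ωₙ²: ωₙ = 5 rad/s and ζ = 6/(2·5) = 0.6.
%OS = 100·exp(−πζ/√(1−ζ²)) = 100·exp(−π·0.6/√(1−0.6²)) ≈ 9.48%.

%OS ≈ 9.48%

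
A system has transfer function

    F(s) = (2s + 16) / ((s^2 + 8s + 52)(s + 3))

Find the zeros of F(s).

Set the numerator to zero: 2s + 16 = 0, i.e. 2·(s + 8) = 0.
So s = -8.

s = -8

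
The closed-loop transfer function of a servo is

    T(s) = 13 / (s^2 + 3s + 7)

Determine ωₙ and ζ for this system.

Compare the denominator to the standard form s^2 + 2ζωₙs + ωₙ².
ωₙ² = 7, so ωₙ = √7 ≈ 2.646 rad/s.
2ζωₙ = 3, so ζ = 3/(2·√7) ≈ 0.5669.

ωₙ ≈ 2.646 rad/s, ζ ≈ 0.5669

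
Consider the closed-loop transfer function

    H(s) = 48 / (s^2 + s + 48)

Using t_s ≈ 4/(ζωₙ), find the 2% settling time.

Comparing s^2 + s + 48 to s^2 + 2ζωₙs + ωₙ²: ωₙ = √48 ≈ 6.928 rad/s and ζ = 1/(2·√48) ≈ 0.07217.
ζωₙ = 1/2 = 0.5, so t_s ≈ 4/(ζωₙ) = 4/0.5 = 8 s.

t_s ≈ 8 s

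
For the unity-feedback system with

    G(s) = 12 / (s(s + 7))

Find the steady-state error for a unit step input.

e_ss = 0

G(s) has one pole at the origin.
This is a Type 1 system; for a step input the steady-state error is zero.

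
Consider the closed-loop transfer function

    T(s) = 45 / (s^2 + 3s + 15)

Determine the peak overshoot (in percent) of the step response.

Comparing s^2 + 3s + 15 to s^2 + 2ζωₙs + ωₙ²: ωₙ = √15 ≈ 3.873 rad/s and ζ = 3/(2·√15) ≈ 0.3873.
%OS = 100·exp(−πζ/√(1−ζ²)) = 100·exp(−π·0.3873/√(1−0.3873²)) ≈ 26.7%.

%OS ≈ 26.7%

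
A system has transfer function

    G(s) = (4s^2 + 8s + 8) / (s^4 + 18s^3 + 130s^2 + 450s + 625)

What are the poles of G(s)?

s = -4 + 3j, -4 - 3j, -5, -5

The poles are the roots of the denominator s^4 + 18s^3 + 130s^2 + 450s + 625 = 0.
Trying s = -5: the polynomial evaluates to 0, so (s + 5) is a factor.
Dividing out leaves s^3 + 13s^2 + 65s + 125 = 0.
This factors further as (s^2 + 8s + 25)(s + 5) = 0.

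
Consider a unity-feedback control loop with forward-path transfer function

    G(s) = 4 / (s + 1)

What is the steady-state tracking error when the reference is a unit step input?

e_ss = 0.2000

G(s) has no poles at the origin.
This is a Type 0 system. Kp = lim_{s→0} G(s) = 4/1.
e_ss = 1/(1 + Kp) = 1/(1 + 4) = 1/5 ≈ 0.2000.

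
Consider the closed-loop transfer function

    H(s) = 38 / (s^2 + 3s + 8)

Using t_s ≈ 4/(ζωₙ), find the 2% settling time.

t_s ≈ 2.667 s

Comparing s^2 + 3s + 8 to s^2 + 2ζωₙs + ωₙ²: ωₙ = √8 ≈ 2.828 rad/s and ζ = 3/(2·√8) ≈ 0.5303.
ζωₙ = 3/2 = 1.5, so t_s ≈ 4/(ζωₙ) = 4/1.5 ≈ 2.667 s.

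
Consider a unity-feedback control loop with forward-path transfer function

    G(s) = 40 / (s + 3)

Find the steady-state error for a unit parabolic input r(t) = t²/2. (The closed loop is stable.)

G(s) has no poles at the origin.
This is a Type 0 system; Ka = lim_{s→0} s^2·G(s) = 0, so the steady-state error for a parabola input is infinite.

e_ss = ∞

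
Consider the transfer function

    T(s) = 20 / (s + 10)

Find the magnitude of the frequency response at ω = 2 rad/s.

|T(j2)| ≈ 1.961

Substitute s = j2: numerator = 20, denominator = 10 + j2.
|T(j2)| = |20| / |10 + j2| = 20 / 10.198 ≈ 1.961.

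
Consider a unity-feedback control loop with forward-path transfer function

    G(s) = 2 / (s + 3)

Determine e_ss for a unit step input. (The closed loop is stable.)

e_ss = 0.6000

G(s) has no poles at the origin.
This is a Type 0 system. Kp = lim_{s→0} G(s) = 2/3.
e_ss = 1/(1 + Kp) = 1/(1 + 2/3) = 3/5 ≈ 0.6000.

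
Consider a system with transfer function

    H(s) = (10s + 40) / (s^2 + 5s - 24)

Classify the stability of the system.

unstable

The denominator s^2 + 5s - 24 factors as (s - 3)(s + 8), giving poles at s = 3, -8.
Since the pole(s) at s = 3 lie in the right half-plane, the system is unstable.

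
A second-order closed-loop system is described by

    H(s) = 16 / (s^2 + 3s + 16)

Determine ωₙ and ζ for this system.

ωₙ = 4 rad/s, ζ = 0.375

Compare the denominator to the standard form s^2 + 2ζωₙs + ωₙ².
ωₙ² = 16, so ωₙ = 4 rad/s.
2ζωₙ = 3, so ζ = 3/(2·4) = 0.375.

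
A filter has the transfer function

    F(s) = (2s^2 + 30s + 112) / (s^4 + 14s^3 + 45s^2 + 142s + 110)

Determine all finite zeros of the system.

Set the numerator to zero: 2s^2 + 30s + 112 = 0, i.e. 2·(s^2 + 15s + 56) = 0.
Factoring: (s + 7)(s + 8) = 0.

s = -7, -8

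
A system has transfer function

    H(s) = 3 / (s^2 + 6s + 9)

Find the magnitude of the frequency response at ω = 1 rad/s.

|H(j1)| = 0.3000

Substitute s = j1: numerator = 3, denominator = 8 + j6.
|H(j1)| = |3| / |8 + j6| = 3 / 10 = 0.3000.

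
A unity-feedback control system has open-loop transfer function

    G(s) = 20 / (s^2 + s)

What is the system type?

Type 1

The denominator has 1 factor of s at the origin (free integrator), so this is a Type 1 system.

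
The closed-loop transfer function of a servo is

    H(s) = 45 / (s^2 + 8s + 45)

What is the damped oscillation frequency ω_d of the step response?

Comparing s^2 + 8s + 45 to s^2 + 2ζωₙs + ωₙ²: ωₙ = √45 ≈ 6.708 rad/s and ζ = 8/(2·√45) ≈ 0.5963.
ζωₙ = 8/2 = 4, so ω_d = ωₙ√(1−ζ²) = √(ωₙ² − (ζωₙ)²) = √(45 − 4²) = √29 ≈ 5.385 rad/s.

ω_d ≈ 5.385 rad/s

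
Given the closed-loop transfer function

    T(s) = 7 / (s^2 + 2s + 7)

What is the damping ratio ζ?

ζ ≈ 0.3780

Compare the denominator to the standard form s^2 + 2ζωₙs + ωₙ².
ωₙ² = 7, so ωₙ = √7 ≈ 2.646 rad/s.
2ζωₙ = 2, so ζ = 2/(2·√7) ≈ 0.3780.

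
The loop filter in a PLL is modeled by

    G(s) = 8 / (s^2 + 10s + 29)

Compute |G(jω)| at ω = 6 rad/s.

|G(j6)| ≈ 0.1324

Substitute s = j6: numerator = 8, denominator = -7 + j60.
|G(j6)| = |8| / |-7 + j60| = 8 / 60.407 ≈ 0.1324.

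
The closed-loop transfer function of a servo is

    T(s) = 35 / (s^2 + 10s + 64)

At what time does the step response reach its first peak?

t_p ≈ 0.5031 s

Comparing s^2 + 10s + 64 to s^2 + 2ζωₙs + ωₙ²: ωₙ = 8 rad/s and ζ = 10/(2·8) = 0.625.
ζωₙ = 10/2 = 5, so ω_d = ωₙ√(1−ζ²) = √(ωₙ² − (ζωₙ)²) = √(64 − 5²) = √39 ≈ 6.245 rad/s.
t_p = π/ω_d = π/6.245 ≈ 0.5031 s.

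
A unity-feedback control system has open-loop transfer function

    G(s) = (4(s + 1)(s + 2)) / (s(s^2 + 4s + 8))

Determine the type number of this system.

Type 1

The denominator has 1 factor of s at the origin (free integrator), so this is a Type 1 system.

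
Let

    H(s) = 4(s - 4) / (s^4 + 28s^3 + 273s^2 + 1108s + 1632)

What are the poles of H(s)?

The poles are the roots of the denominator s^4 + 28s^3 + 273s^2 + 1108s + 1632 = 0.
Trying s = -8: the polynomial evaluates to 0, so (s + 8) is a factor.
Dividing out leaves s^3 + 20s^2 + 113s + 204 = 0.
This factors further as (s + 12)(s^2 + 8s + 17) = 0.

s = -8, -12, -4 + j, -4 - j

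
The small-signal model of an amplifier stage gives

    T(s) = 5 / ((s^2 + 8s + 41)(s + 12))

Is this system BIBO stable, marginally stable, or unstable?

The poles can be read from the denominator factors: s = -4 ± 5j, -12.
Since all poles lie strictly in the left half-plane, the system is stable.

stable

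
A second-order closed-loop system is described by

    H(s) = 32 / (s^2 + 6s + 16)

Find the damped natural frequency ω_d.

Comparing s^2 + 6s + 16 to s^2 + 2ζωₙs + ωₙ²: ωₙ = 4 rad/s and ζ = 6/(2·4) = 0.75.
ζωₙ = 6/2 = 3, so ω_d = ωₙ√(1−ζ²) = √(ωₙ² − (ζωₙ)²) = √(16 − 3²) = √7 ≈ 2.646 rad/s.

ω_d ≈ 2.646 rad/s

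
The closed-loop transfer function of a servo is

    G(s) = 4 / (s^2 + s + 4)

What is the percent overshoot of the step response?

Comparing s^2 + s + 4 to s^2 + 2ζωₙs + ωₙ²: ωₙ = 2 rad/s and ζ = 1/(2·2) = 0.25.
%OS = 100·exp(−πζ/√(1−ζ²)) = 100·exp(−π·0.25/√(1−0.25²)) ≈ 44.4%.

%OS ≈ 44.4%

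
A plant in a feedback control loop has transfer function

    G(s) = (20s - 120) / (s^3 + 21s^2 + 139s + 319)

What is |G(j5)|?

|G(j5)| ≈ 0.2577

Substitute s = j5: numerator = -120 + j100, denominator = -206 + j570.
|G(j5)| = |-120 + j100| / |-206 + j570| = 156.20 / 606.08 ≈ 0.2577.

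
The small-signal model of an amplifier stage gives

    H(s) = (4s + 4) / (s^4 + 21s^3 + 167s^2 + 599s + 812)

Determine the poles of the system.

s = -5 + 2j, -5 - 2j, -4, -7

The poles are the roots of the denominator s^4 + 21s^3 + 167s^2 + 599s + 812 = 0.
Trying s = -4: the polynomial evaluates to 0, so (s + 4) is a factor.
Dividing out leaves s^3 + 17s^2 + 99s + 203 = 0.
This factors further as (s^2 + 10s + 29)(s + 7) = 0.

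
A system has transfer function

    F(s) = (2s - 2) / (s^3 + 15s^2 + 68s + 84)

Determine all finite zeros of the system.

s = 1

Set the numerator to zero: 2s - 2 = 0, i.e. 2·(s - 1) = 0.
So s = 1.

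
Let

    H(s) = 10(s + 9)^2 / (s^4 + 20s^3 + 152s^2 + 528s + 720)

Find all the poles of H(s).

The poles are the roots of the denominator s^4 + 20s^3 + 152s^2 + 528s + 720 = 0.
Trying s = -6: the polynomial evaluates to 0, so (s + 6) is a factor.
Dividing out leaves s^3 + 14s^2 + 68s + 120 = 0.
This factors further as (s^2 + 8s + 20)(s + 6) = 0.

s = -4 ± 2j, -6, -6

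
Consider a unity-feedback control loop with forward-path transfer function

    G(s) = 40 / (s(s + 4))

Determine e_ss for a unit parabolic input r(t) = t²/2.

G(s) has one pole at the origin.
This is a Type 1 system; Ka = lim_{s→0} s^2·G(s) = 0, so the steady-state error for a parabola input is infinite.

e_ss = ∞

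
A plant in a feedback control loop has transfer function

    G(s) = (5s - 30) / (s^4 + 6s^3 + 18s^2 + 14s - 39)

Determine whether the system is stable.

The denominator s^4 + 6s^3 + 18s^2 + 14s - 39 factors as (s^2 + 4s + 13)(s - 1)(s + 3), giving poles at s = -2 + 3j, -2 - 3j, 1, -3.
Since the pole(s) at s = 1 lie in the right half-plane, the system is unstable.

unstable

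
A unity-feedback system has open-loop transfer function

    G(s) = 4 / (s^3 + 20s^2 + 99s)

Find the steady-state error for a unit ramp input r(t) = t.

e_ss = 24.75

G(s) has one pole at the origin.
This is a Type 1 system. Kv = lim_{s→0} s·G(s) = 4/99.
e_ss = 1/Kv = 1/(4/99) = 99/4 ≈ 24.75.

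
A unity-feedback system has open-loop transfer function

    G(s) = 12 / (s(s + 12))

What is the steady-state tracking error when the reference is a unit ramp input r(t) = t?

G(s) has one pole at the origin.
This is a Type 1 system. Kv = lim_{s→0} s·G(s) = 12/12 = 1.
e_ss = 1/Kv = 1/(1) = 1.

e_ss = 1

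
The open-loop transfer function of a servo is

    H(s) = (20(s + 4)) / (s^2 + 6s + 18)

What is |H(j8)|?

|H(j8)| ≈ 2.691

Substitute s = j8: numerator = 80 + j160, denominator = -46 + j48.
|H(j8)| = |80 + j160| / |-46 + j48| = 178.89 / 66.483 ≈ 2.691.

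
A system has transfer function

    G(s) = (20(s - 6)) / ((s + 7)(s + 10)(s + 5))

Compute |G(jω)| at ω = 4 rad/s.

|G(j4)| ≈ 0.2594

Substitute s = j4: numerator = -120 + j80, denominator = -2 + j556.
|G(j4)| = |-120 + j80| / |-2 + j556| = 144.22 / 556.00 ≈ 0.2594.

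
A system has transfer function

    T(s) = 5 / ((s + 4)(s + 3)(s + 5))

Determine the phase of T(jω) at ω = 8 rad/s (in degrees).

At s = j8: numerator = 5, denominator = -708 - j136.
∠T = ∠num − ∠den = 0° − (-169.13°) = 169.1°.

∠T(j8) ≈ 169.1°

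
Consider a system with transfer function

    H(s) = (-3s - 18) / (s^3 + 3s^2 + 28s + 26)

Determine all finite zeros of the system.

s = -6

Set the numerator to zero: -3s - 18 = 0, i.e. -3·(s + 6) = 0.
So s = -6.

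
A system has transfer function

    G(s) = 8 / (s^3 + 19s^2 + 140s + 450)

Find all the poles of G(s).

The poles are the roots of the denominator s^3 + 19s^2 + 140s + 450 = 0.
Trying s = -9: the polynomial evaluates to 0, so (s + 9) is a factor.
Dividing out leaves s^2 + 10s + 50 = 0.
The quadratic formula then gives s = -5 ± 5j.

s = -9, -5 ± 5j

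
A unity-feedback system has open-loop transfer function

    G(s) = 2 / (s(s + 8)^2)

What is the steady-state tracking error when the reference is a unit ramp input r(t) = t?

e_ss = 32

G(s) has one pole at the origin.
This is a Type 1 system. Kv = lim_{s→0} s·G(s) = 2/64 = 1/32.
e_ss = 1/Kv = 1/(1/32) = 32.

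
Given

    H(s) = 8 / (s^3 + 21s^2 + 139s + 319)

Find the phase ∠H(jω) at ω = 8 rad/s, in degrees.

∠H(j8) ≈ -149.7°

At s = j8: numerator = 8, denominator = -1025 + j600.
∠H = ∠num − ∠den = 0° − (149.66°) = -149.7°.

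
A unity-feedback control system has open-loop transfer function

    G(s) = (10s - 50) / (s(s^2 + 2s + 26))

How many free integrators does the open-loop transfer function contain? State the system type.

The denominator has 1 factor of s at the origin (free integrator), so this is a Type 1 system.

Type 1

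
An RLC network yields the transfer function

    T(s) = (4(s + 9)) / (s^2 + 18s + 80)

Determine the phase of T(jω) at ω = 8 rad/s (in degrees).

At s = j8: numerator = 36 + j32, denominator = 16 + j144.
∠T = ∠num − ∠den = 41.634° − (83.660°) = -42.03°.

∠T(j8) ≈ -42.03°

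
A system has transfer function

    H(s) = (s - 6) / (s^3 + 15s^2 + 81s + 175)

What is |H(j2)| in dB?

Substitute s = j2: numerator = -6 + j2, denominator = 115 + j154.
|H(j2)| = |-6 + j2| / |115 + j154| = 6.3246 / 192.20 ≈ 0.03291.
In decibels: 20·log₁₀(0.03291) ≈ -29.7 dB.

|H(j2)|_dB ≈ -29.7 dB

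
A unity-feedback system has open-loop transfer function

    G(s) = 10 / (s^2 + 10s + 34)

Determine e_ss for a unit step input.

G(s) has no poles at the origin.
This is a Type 0 system. Kp = lim_{s→0} G(s) = 10/34 = 5/17.
e_ss = 1/(1 + Kp) = 1/(1 + 5/17) = 17/22 ≈ 0.7727.

e_ss = 0.7727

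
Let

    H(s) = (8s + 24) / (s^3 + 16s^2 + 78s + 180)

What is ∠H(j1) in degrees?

At s = j1: numerator = 24 + j8, denominator = 164 + j77.
∠H = ∠num − ∠den = 18.435° − (25.151°) = -6.716°.

∠H(j1) ≈ -6.716°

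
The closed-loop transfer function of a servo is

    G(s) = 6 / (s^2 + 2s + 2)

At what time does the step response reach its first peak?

Comparing s^2 + 2s + 2 to s^2 + 2ζωₙs + ωₙ²: ωₙ = √2 ≈ 1.414 rad/s and ζ = 2/(2·√2) ≈ 0.7071.
ζωₙ = 2/2 = 1, so ω_d = ωₙ√(1−ζ²) = √(ωₙ² − (ζωₙ)²) = √(2 − 1²) = √1 = 1 rad/s.
t_p = π/ω_d = π/1 ≈ 3.142 s.

t_p ≈ 3.142 s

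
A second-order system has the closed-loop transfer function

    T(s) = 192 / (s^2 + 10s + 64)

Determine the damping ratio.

ζ = 0.625

Compare the denominator to the standard form s^2 + 2ζωₙs + ωₙ².
ωₙ² = 64, so ωₙ = 8 rad/s.
2ζωₙ = 10, so ζ = 10/(2·8) = 0.625.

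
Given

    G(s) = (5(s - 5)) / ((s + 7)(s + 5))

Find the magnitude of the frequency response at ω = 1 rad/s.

Substitute s = j1: numerator = -25 + j5, denominator = 34 + j12.
|G(j1)| = |-25 + j5| / |34 + j12| = 25.495 / 36.056 ≈ 0.7071.

|G(j1)| ≈ 0.7071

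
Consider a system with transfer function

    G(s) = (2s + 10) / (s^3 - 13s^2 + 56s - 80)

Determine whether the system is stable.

The denominator s^3 - 13s^2 + 56s - 80 factors as (s - 4)^2(s - 5), giving poles at s = 4, 5, 4.
Since the pole(s) at s = 4, 5, 4 lie in the right half-plane, the system is unstable.

unstable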